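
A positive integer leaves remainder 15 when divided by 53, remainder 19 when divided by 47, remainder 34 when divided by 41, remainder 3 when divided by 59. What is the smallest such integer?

The moduli are pairwise coprime; N = 53·47·41·59 = 6025729.
N/53 = 113693; 113693 ≡ 8 (mod 53); 8·20 ≡ 1, so inverse 20.
N/47 = 128207; 128207 ≡ 38 (mod 47); 38·26 ≡ 1, so inverse 26.
N/41 = 146969; 146969 ≡ 25 (mod 41); 25·23 ≡ 1, so inverse 23.
N/59 = 102131; 102131 ≡ 2 (mod 59); 2·30 ≡ 1, so inverse 30.
x ≡ 15·113693·20 + 19·128207·26 + 34·146969·23 + 3·102131·30 = 221563706.
221563706 mod 6025729 = 4637462.

4637462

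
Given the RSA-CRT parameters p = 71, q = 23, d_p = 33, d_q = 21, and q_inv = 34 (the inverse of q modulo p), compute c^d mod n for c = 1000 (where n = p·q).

1493

m₁ = c^(d_p) mod p: c ≡ 6 (mod 71), and 6^33 mod 71 = 2.
m₂ = c^(d_q) mod q: c ≡ 11 (mod 23), and 11^21 mod 23 = 21.
h = q_inv·(m₁ − m₂) mod p = 34·(2 − 21) mod 71 = 64.
m = m₂ + h·q = 21 + 64·23 = 1493.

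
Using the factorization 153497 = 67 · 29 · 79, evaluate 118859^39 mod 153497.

Mod 67: 118859 ≡ 1; 1^39 ≡ 1 (mod 67).
Mod 29: 118859 ≡ 17; by Fermat, exponent reduces to 39 mod 28 = 11; 17^11 ≡ 12 (mod 29).
Mod 79: 118859 ≡ 43; 43^39 ≡ 78 (mod 79).
Combine by CRT: x ≡ 1 (mod 67), x ≡ 12 (mod 29), x ≡ 78 (mod 79) ⇒ x ≡ 126162 (mod 153497).

126162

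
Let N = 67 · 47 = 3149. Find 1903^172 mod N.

759

Mod 67: 1903 ≡ 27; by Fermat, exponent reduces to 172 mod 66 = 40; 27^40 ≡ 22 (mod 67).
Mod 47: 1903 ≡ 23; by Fermat, exponent reduces to 172 mod 46 = 34; 23^34 ≡ 7 (mod 47).
Combine by CRT: x ≡ 22 (mod 67), x ≡ 7 (mod 47) ⇒ x ≡ 759 (mod 3149).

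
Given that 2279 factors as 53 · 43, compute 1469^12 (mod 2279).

Mod 53: 1469 ≡ 38; 38^12 ≡ 46 (mod 53).
Mod 43: 1469 ≡ 7; 7^12 ≡ 1 (mod 43).
Combine by CRT: x ≡ 46 (mod 53), x ≡ 1 (mod 43) ⇒ x ≡ 947 (mod 2279).

947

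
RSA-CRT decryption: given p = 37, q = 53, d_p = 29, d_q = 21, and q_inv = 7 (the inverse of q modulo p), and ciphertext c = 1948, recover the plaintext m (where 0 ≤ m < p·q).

1236

m₁ = c^(d_p) mod p: c ≡ 24 (mod 37), and 24^29 mod 37 = 15.
m₂ = c^(d_q) mod q: c ≡ 40 (mod 53), and 40^21 mod 53 = 17.
h = q_inv·(m₁ − m₂) mod p = 7·(15 − 17) mod 37 = 23.
m = m₂ + h·q = 17 + 23·53 = 1236.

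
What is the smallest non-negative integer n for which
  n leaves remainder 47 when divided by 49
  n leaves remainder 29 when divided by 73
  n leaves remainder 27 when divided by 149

The moduli are pairwise coprime; M = 49·73·149 = 532973.
M/49 = 10877; 10877 ≡ 48 (mod 49); 48·48 ≡ 1, so inverse 48.
M/73 = 7301; 7301 ≡ 1 (mod 73), inverse 1.
M/149 = 3577; 3577 ≡ 1 (mod 149), inverse 1.
n ≡ 47·10877·48 + 29·7301·1 + 27·3577·1 = 24846820.
24846820 mod 532973 = 330062.

330062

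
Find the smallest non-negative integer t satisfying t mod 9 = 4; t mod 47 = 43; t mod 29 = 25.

The moduli are pairwise coprime; N = 9·47·29 = 12267.
N/9 = 1363; 1363 ≡ 4 (mod 9); 4·7 ≡ 1, so inverse 7.
N/47 = 261; 261 ≡ 26 (mod 47); 26·38 ≡ 1, so inverse 38.
N/29 = 423; 423 ≡ 17 (mod 29); 17·12 ≡ 1, so inverse 12.
t ≡ 4·1363·7 + 43·261·38 + 25·423·12 = 591538.
591538 mod 12267 = 2722.

2722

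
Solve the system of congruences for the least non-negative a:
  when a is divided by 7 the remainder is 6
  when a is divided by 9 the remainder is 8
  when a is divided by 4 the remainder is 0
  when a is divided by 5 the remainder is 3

The moduli are pairwise coprime; N = 7·9·4·5 = 1260.
N/7 = 180; 180 ≡ 5 (mod 7); 5·3 ≡ 1, so inverse 3.
N/9 = 140; 140 ≡ 5 (mod 9); 5·2 ≡ 1, so inverse 2.
N/4 = 315; 315 ≡ 3 (mod 4); 3·3 ≡ 1, so inverse 3.
N/5 = 252; 252 ≡ 2 (mod 5); 2·3 ≡ 1, so inverse 3.
a ≡ 6·180·3 + 8·140·2 + 0·315·3 + 3·252·3 = 7748.
7748 mod 1260 = 188.

188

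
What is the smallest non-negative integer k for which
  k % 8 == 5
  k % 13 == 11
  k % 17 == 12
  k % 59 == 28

4925

The moduli are pairwise coprime; N = 8·13·17·59 = 104312.
N/8 = 13039; 13039 ≡ 7 (mod 8); 7·7 ≡ 1, so inverse 7.
N/13 = 8024; 8024 ≡ 3 (mod 13); 3·9 ≡ 1, so inverse 9.
N/17 = 6136; 6136 ≡ 16 (mod 17); 16·16 ≡ 1, so inverse 16.
N/59 = 1768; 1768 ≡ 57 (mod 59); 57·29 ≡ 1, so inverse 29.
k ≡ 5·13039·7 + 11·8024·9 + 12·6136·16 + 28·1768·29 = 3864469.
3864469 mod 104312 = 4925.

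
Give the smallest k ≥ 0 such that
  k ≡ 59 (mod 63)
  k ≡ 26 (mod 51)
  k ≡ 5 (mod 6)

Combine the congruences pairwise.
gcd(63, 51) = 3 and 3 | (26 − 59), so the pair is consistent; merging gives k ≡ 689 (mod 1071), where 1071 = lcm(63, 51).
gcd(1071, 6) = 3 and 3 | (5 − 689), so the pair is consistent; merging gives k ≡ 689 (mod 2142), where 2142 = lcm(1071, 6).
The solution is unique modulo lcm(63, 51, 6) = 2142.

689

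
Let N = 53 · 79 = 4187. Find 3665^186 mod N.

2264

Mod 53: 3665 ≡ 8; by Fermat, exponent reduces to 186 mod 52 = 30; 8^30 ≡ 38 (mod 53).
Mod 79: 3665 ≡ 31; by Fermat, exponent reduces to 186 mod 78 = 30; 31^30 ≡ 52 (mod 79).
Combine by CRT: x ≡ 38 (mod 53), x ≡ 52 (mod 79) ⇒ x ≡ 2264 (mod 4187).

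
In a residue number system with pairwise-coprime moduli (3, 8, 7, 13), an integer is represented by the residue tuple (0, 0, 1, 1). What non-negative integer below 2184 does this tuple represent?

456

The moduli are pairwise coprime; N = 3·8·7·13 = 2184.
N/3 = 728; 728 ≡ 2 (mod 3); 2·2 ≡ 1, so inverse 2.
N/8 = 273; 273 ≡ 1 (mod 8), inverse 1.
N/7 = 312; 312 ≡ 4 (mod 7); 4·2 ≡ 1, so inverse 2.
N/13 = 168; 168 ≡ 12 (mod 13); 12·12 ≡ 1, so inverse 12.
x ≡ 0·728·2 + 0·273·1 + 1·312·2 + 1·168·12 = 2640.
2640 mod 2184 = 456.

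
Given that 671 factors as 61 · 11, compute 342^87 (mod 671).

419

Mod 61: 342 ≡ 37; by Fermat, exponent reduces to 87 mod 60 = 27; 37^27 ≡ 53 (mod 61).
Mod 11: 342 ≡ 1; by Fermat, exponent reduces to 87 mod 10 = 7; 1^7 ≡ 1 (mod 11).
Combine by CRT: x ≡ 53 (mod 61), x ≡ 1 (mod 11) ⇒ x ≡ 419 (mod 671).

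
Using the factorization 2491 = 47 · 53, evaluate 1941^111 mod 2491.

1728

Mod 47: 1941 ≡ 14; by Fermat, exponent reduces to 111 mod 46 = 19; 14^19 ≡ 36 (mod 47).
Mod 53: 1941 ≡ 33; by Fermat, exponent reduces to 111 mod 52 = 7; 33^7 ≡ 32 (mod 53).
Combine by CRT: x ≡ 36 (mod 47), x ≡ 32 (mod 53) ⇒ x ≡ 1728 (mod 2491).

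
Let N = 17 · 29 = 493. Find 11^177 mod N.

147

Mod 17: 11 ≡ 11; by Fermat, exponent reduces to 177 mod 16 = 1; 11^1 ≡ 11 (mod 17).
Mod 29: 11 ≡ 11; by Fermat, exponent reduces to 177 mod 28 = 9; 11^9 ≡ 2 (mod 29).
Combine by CRT: x ≡ 11 (mod 17), x ≡ 2 (mod 29) ⇒ x ≡ 147 (mod 493).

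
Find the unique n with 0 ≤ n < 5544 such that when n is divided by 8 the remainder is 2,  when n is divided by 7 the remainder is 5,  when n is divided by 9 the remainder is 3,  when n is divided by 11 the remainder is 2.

1146

The moduli are pairwise coprime; M = 8·7·9·11 = 5544.
M/8 = 693; 693 ≡ 5 (mod 8); 5·5 ≡ 1, so inverse 5.
M/7 = 792; 792 ≡ 1 (mod 7), inverse 1.
M/9 = 616; 616 ≡ 4 (mod 9); 4·7 ≡ 1, so inverse 7.
M/11 = 504; 504 ≡ 9 (mod 11); 9·5 ≡ 1, so inverse 5.
n ≡ 2·693·5 + 5·792·1 + 3·616·7 + 2·504·5 = 28866.
28866 mod 5544 = 1146.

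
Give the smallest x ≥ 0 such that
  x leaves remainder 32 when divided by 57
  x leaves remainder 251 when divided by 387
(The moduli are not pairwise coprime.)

1799

gcd(57, 387) = 3 and 3 | (251 − 32), so the pair is consistent; merging gives x ≡ 1799 (mod 7353), where 7353 = lcm(57, 387).
The solution is unique modulo lcm(57, 387) = 7353.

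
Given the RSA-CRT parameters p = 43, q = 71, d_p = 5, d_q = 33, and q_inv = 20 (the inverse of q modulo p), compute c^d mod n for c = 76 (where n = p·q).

m₁ = c^(d_p) mod p: c ≡ 33 (mod 43), and 33^5 mod 43 = 18.
m₂ = c^(d_q) mod q: c ≡ 5 (mod 71), and 5^33 mod 71 = 54.
h = q_inv·(m₁ − m₂) mod p = 20·(18 − 54) mod 43 = 11.
m = m₂ + h·q = 54 + 11·71 = 835.

835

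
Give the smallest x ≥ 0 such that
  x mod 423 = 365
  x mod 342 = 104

788

gcd(423, 342) = 9 and 9 | (104 − 365), so the pair is consistent; merging gives x ≡ 788 (mod 16074), where 16074 = lcm(423, 342).
The solution is unique modulo lcm(423, 342) = 16074.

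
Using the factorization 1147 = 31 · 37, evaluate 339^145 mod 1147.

Mod 31: 339 ≡ 29; by Fermat, exponent reduces to 145 mod 30 = 25; 29^25 ≡ 30 (mod 31).
Mod 37: 339 ≡ 6; by Fermat, exponent reduces to 145 mod 36 = 1; 6^1 ≡ 6 (mod 37).
Combine by CRT: x ≡ 30 (mod 31), x ≡ 6 (mod 37) ⇒ x ≡ 154 (mod 1147).

154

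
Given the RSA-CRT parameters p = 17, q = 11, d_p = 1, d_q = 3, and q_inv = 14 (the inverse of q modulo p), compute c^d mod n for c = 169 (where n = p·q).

152

m₁ = c^(d_p) mod p: c ≡ 16 (mod 17), and 16^1 mod 17 = 16.
m₂ = c^(d_q) mod q: c ≡ 4 (mod 11), and 4^3 mod 11 = 9.
h = q_inv·(m₁ − m₂) mod p = 14·(16 − 9) mod 17 = 13.
m = m₂ + h·q = 9 + 13·11 = 152.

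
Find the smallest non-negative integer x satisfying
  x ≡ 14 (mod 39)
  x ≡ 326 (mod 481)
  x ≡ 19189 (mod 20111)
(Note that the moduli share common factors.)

361076

gcd(39, 481) = 13 and 13 | (326 − 14), so the pair is consistent; merging gives x ≡ 326 (mod 1443), where 1443 = lcm(39, 481).
gcd(1443, 20111) = 13 and 13 | (19189 − 326), so the pair is consistent; merging gives x ≡ 361076 (mod 2232321), where 2232321 = lcm(1443, 20111).
The solution is unique modulo lcm(39, 481, 20111) = 2232321.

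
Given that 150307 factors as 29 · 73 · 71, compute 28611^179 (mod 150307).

65233

Mod 29: 28611 ≡ 17; by Fermat, exponent reduces to 179 mod 28 = 11; 17^11 ≡ 12 (mod 29).
Mod 73: 28611 ≡ 68; by Fermat, exponent reduces to 179 mod 72 = 35; 68^35 ≡ 44 (mod 73).
Mod 71: 28611 ≡ 69; by Fermat, exponent reduces to 179 mod 70 = 39; 69^39 ≡ 55 (mod 71).
Combine by CRT: x ≡ 12 (mod 29), x ≡ 44 (mod 73), x ≡ 55 (mod 71) ⇒ x ≡ 65233 (mod 150307).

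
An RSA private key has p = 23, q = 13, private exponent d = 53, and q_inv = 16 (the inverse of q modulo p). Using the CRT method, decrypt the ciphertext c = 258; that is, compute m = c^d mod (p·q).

d_p = d mod (p−1) = 53 mod 22 = 9; d_q = d mod (q−1) = 5.
m₁ = c^(d_p) mod p: c ≡ 5 (mod 23), and 5^9 mod 23 = 11.
m₂ = c^(d_q) mod q: c ≡ 11 (mod 13), and 11^5 mod 13 = 7.
h = q_inv·(m₁ − m₂) mod p = 16·(11 − 7) mod 23 = 18.
m = m₂ + h·q = 7 + 18·13 = 241.

241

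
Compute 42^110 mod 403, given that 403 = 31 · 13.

87

Mod 31: 42 ≡ 11; by Fermat, exponent reduces to 110 mod 30 = 20; 11^20 ≡ 25 (mod 31).
Mod 13: 42 ≡ 3; by Fermat, exponent reduces to 110 mod 12 = 2; 3^2 ≡ 9 (mod 13).
Combine by CRT: x ≡ 25 (mod 31), x ≡ 9 (mod 13) ⇒ x ≡ 87 (mod 403).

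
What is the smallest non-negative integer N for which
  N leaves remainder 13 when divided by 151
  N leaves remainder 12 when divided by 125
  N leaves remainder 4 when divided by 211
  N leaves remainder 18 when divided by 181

Combine the congruences pairwise.
From N ≡ 13 (mod 151) write N = 13 + 151t. Substituting into N ≡ 12 (mod 125) gives 151t ≡ 124 (mod 125), and since 26⁻¹ ≡ 101 (mod 125), t ≡ 24. Hence N ≡ 13 + 151·24 = 3637 (mod 18875).
From N ≡ 3637 (mod 18875) write N = 3637 + 18875t. Substituting into N ≡ 4 (mod 211) gives 18875t ≡ 165 (mod 211), and since 96⁻¹ ≡ 11 (mod 211), t ≡ 127. Hence N ≡ 3637 + 18875·127 = 2400762 (mod 3982625).
From N ≡ 2400762 (mod 3982625) write N = 2400762 + 3982625t. Substituting into N ≡ 18 (mod 181) gives 3982625t ≡ 40 (mod 181), and since 82⁻¹ ≡ 117 (mod 181), t ≡ 155. Hence N ≡ 2400762 + 3982625·155 = 619707637 (mod 720855125).

619707637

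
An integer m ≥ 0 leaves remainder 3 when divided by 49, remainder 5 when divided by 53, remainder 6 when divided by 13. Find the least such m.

The moduli are pairwise coprime; N = 49·53·13 = 33761.
N/49 = 689; 689 ≡ 3 (mod 49); 3·33 ≡ 1, so inverse 33.
N/53 = 637; 637 ≡ 1 (mod 53), inverse 1.
N/13 = 2597; 2597 ≡ 10 (mod 13); 10·4 ≡ 1, so inverse 4.
m ≡ 3·689·33 + 5·637·1 + 6·2597·4 = 133724.
133724 mod 33761 = 32441.

32441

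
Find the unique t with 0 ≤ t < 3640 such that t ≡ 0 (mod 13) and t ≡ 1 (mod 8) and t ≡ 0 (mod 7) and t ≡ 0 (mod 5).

The moduli are pairwise coprime; N = 13·8·7·5 = 3640.
N/13 = 280; 280 ≡ 7 (mod 13); 7·2 ≡ 1, so inverse 2.
N/8 = 455; 455 ≡ 7 (mod 8); 7·7 ≡ 1, so inverse 7.
N/7 = 520; 520 ≡ 2 (mod 7); 2·4 ≡ 1, so inverse 4.
N/5 = 728; 728 ≡ 3 (mod 5); 3·2 ≡ 1, so inverse 2.
t ≡ 0·280·2 + 1·455·7 + 0·520·4 + 0·728·2 = 3185.
3185 mod 3640 = 3185.

3185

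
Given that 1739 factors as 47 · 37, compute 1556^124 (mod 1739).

712

Mod 47: 1556 ≡ 5; by Fermat, exponent reduces to 124 mod 46 = 32; 5^32 ≡ 7 (mod 47).
Mod 37: 1556 ≡ 2; by Fermat, exponent reduces to 124 mod 36 = 16; 2^16 ≡ 9 (mod 37).
Combine by CRT: x ≡ 7 (mod 47), x ≡ 9 (mod 37) ⇒ x ≡ 712 (mod 1739).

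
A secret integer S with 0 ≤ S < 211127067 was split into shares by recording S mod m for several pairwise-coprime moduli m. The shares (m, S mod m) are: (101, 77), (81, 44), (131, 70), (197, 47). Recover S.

80939861

The moduli are pairwise coprime; N = 101·81·131·197 = 211127067.
N/101 = 2090367; 2090367 ≡ 71 (mod 101); 71·37 ≡ 1, so inverse 37.
N/81 = 2606507; 2606507 ≡ 8 (mod 81); 8·71 ≡ 1, so inverse 71.
N/131 = 1611657; 1611657 ≡ 95 (mod 131); 95·40 ≡ 1, so inverse 40.
N/197 = 1071711; 1071711 ≡ 31 (mod 197); 31·89 ≡ 1, so inverse 89.
S ≡ 77·2090367·37 + 44·2606507·71 + 70·1611657·40 + 47·1071711·89 = 23093790164.
23093790164 mod 211127067 = 80939861.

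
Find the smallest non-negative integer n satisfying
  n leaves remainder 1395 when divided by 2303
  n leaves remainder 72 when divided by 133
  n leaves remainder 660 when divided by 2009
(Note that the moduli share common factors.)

Combine the congruences pairwise.
gcd(2303, 133) = 7 and 7 | (72 − 1395), so the pair is consistent; merging gives n ≡ 38243 (mod 43757), where 43757 = lcm(2303, 133).
gcd(43757, 2009) = 49 and 49 | (660 − 38243), so the pair is consistent; merging gives n ≡ 1175925 (mod 1794037), where 1794037 = lcm(43757, 2009).
The solution is unique modulo lcm(2303, 133, 2009) = 1794037.

1175925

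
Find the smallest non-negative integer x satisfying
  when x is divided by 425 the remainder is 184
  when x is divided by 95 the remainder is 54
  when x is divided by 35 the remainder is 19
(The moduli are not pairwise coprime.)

Combine the congruences pairwise.
gcd(425, 95) = 5 and 5 | (54 − 184), so the pair is consistent; merging gives x ≡ 6134 (mod 8075), where 8075 = lcm(425, 95).
gcd(8075, 35) = 5 and 5 | (19 − 6134), so the pair is consistent; merging gives x ≡ 54584 (mod 56525), where 56525 = lcm(8075, 35).
The solution is unique modulo lcm(425, 95, 35) = 56525.

54584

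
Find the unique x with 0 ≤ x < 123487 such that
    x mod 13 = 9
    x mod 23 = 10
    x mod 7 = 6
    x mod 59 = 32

Combine the congruences pairwise.
From x ≡ 9 (mod 13) write x = 9 + 13t. Substituting into x ≡ 10 (mod 23) gives 13t ≡ 1 (mod 23), and since 13⁻¹ ≡ 16 (mod 23), t ≡ 16. Hence x ≡ 9 + 13·16 = 217 (mod 299).
From x ≡ 217 (mod 299) write x = 217 + 299t. Substituting into x ≡ 6 (mod 7) gives 299t ≡ 6 (mod 7), and since 5⁻¹ ≡ 3 (mod 7), t ≡ 4. Hence x ≡ 217 + 299·4 = 1413 (mod 2093).
From x ≡ 1413 (mod 2093) write x = 1413 + 2093t. Substituting into x ≡ 32 (mod 59) gives 2093t ≡ 35 (mod 59), and since 28⁻¹ ≡ 19 (mod 59), t ≡ 16. Hence x ≡ 1413 + 2093·16 = 34901 (mod 123487).

34901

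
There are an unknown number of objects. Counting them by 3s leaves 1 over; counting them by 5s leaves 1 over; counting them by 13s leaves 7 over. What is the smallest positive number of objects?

From N ≡ 1 (mod 3) write N = 1 + 3t. Substituting into N ≡ 1 (mod 5) gives 3t ≡ 0 (mod 5), and since 3⁻¹ ≡ 2 (mod 5), t ≡ 0. Hence N ≡ 1 + 3·0 = 1 (mod 15).
From N ≡ 1 (mod 15) write N = 1 + 15t. Substituting into N ≡ 7 (mod 13) gives 15t ≡ 6 (mod 13), and since 2⁻¹ ≡ 7 (mod 13), t ≡ 3. Hence N ≡ 1 + 15·3 = 46 (mod 195).

46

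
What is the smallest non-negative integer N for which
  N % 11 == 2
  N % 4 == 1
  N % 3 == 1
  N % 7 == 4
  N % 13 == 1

From N ≡ 2 (mod 11) write N = 2 + 11t. Substituting into N ≡ 1 (mod 4) gives 11t ≡ 3 (mod 4), and since 3⁻¹ ≡ 3 (mod 4), t ≡ 1. Hence N ≡ 2 + 11·1 = 13 (mod 44).
From N ≡ 13 (mod 44) write N = 13 + 44t. Substituting into N ≡ 1 (mod 3) gives 44t ≡ 0 (mod 3), and since 2⁻¹ ≡ 2 (mod 3), t ≡ 0. Hence N ≡ 13 + 44·0 = 13 (mod 132).
From N ≡ 13 (mod 132) write N = 13 + 132t. Substituting into N ≡ 4 (mod 7) gives 132t ≡ 5 (mod 7), and since 6⁻¹ ≡ 6 (mod 7), t ≡ 2. Hence N ≡ 13 + 132·2 = 277 (mod 924).
From N ≡ 277 (mod 924) write N = 277 + 924t. Substituting into N ≡ 1 (mod 13) gives 924t ≡ 10 (mod 13), and since 1⁻¹ ≡ 1 (mod 13), t ≡ 10. Hence N ≡ 277 + 924·10 = 9517 (mod 12012).

9517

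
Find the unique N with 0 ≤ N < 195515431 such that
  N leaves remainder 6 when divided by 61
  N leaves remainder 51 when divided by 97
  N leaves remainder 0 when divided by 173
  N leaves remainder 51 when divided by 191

9356186

The moduli are pairwise coprime; M = 61·97·173·191 = 195515431.
M/61 = 3205171; 3205171 ≡ 48 (mod 61); 48·14 ≡ 1, so inverse 14.
M/97 = 2015623; 2015623 ≡ 60 (mod 97); 60·76 ≡ 1, so inverse 76.
M/173 = 1130147; 1130147 ≡ 111 (mod 173); 111·53 ≡ 1, so inverse 53.
M/191 = 1023641; 1023641 ≡ 72 (mod 191); 72·130 ≡ 1, so inverse 130.
N ≡ 6·3205171·14 + 51·2015623·76 + 0·1130147·53 + 51·1023641·130 = 14868528942.
14868528942 mod 195515431 = 9356186.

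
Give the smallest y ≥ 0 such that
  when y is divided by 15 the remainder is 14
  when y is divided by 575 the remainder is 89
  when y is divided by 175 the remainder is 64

gcd(15, 575) = 5 and 5 | (89 − 14), so the pair is consistent; merging gives y ≡ 89 (mod 1725), where 1725 = lcm(15, 575).
gcd(1725, 175) = 25 and 25 | (64 − 89), so the pair is consistent; merging gives y ≡ 1814 (mod 12075), where 12075 = lcm(1725, 175).
The solution is unique modulo lcm(15, 575, 175) = 12075.

1814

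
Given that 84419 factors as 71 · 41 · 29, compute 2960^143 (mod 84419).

59429

Mod 71: 2960 ≡ 49; by Fermat, exponent reduces to 143 mod 70 = 3; 49^3 ≡ 2 (mod 71).
Mod 41: 2960 ≡ 8; by Fermat, exponent reduces to 143 mod 40 = 23; 8^23 ≡ 20 (mod 41).
Mod 29: 2960 ≡ 2; by Fermat, exponent reduces to 143 mod 28 = 3; 2^3 ≡ 8 (mod 29).
Combine by CRT: x ≡ 2 (mod 71), x ≡ 20 (mod 41), x ≡ 8 (mod 29) ⇒ x ≡ 59429 (mod 84419).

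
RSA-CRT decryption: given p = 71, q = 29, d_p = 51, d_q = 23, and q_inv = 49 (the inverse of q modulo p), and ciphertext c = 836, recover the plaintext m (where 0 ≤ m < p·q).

1765

m₁ = c^(d_p) mod p: c ≡ 55 (mod 71), and 55^51 mod 71 = 61.
m₂ = c^(d_q) mod q: c ≡ 24 (mod 29), and 24^23 mod 29 = 25.
h = q_inv·(m₁ − m₂) mod p = 49·(61 − 25) mod 71 = 60.
m = m₂ + h·q = 25 + 60·29 = 1765.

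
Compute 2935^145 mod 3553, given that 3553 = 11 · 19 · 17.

2289

Mod 11: 2935 ≡ 9; by Fermat, exponent reduces to 145 mod 10 = 5; 9^5 ≡ 1 (mod 11).
Mod 19: 2935 ≡ 9; by Fermat, exponent reduces to 145 mod 18 = 1; 9^1 ≡ 9 (mod 19).
Mod 17: 2935 ≡ 11; by Fermat, exponent reduces to 145 mod 16 = 1; 11^1 ≡ 11 (mod 17).
Combine by CRT: x ≡ 1 (mod 11), x ≡ 9 (mod 19), x ≡ 11 (mod 17) ⇒ x ≡ 2289 (mod 3553).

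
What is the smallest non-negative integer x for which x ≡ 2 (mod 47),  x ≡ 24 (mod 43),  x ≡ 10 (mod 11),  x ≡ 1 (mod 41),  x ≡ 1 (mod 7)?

Combine the congruences pairwise.
From x ≡ 2 (mod 47) write x = 2 + 47t. Substituting into x ≡ 24 (mod 43) gives 47t ≡ 22 (mod 43), and since 4⁻¹ ≡ 11 (mod 43), t ≡ 27. Hence x ≡ 2 + 47·27 = 1271 (mod 2021).
From x ≡ 1271 (mod 2021) write x = 1271 + 2021t. Substituting into x ≡ 10 (mod 11) gives 2021t ≡ 4 (mod 11), and since 8⁻¹ ≡ 7 (mod 11), t ≡ 6. Hence x ≡ 1271 + 2021·6 = 13397 (mod 22231).
From x ≡ 13397 (mod 22231) write x = 13397 + 22231t. Substituting into x ≡ 1 (mod 41) gives 22231t ≡ 11 (mod 41), and since 9⁻¹ ≡ 32 (mod 41), t ≡ 24. Hence x ≡ 13397 + 22231·24 = 546941 (mod 911471).
From x ≡ 546941 (mod 911471) write x = 546941 + 911471t. Substituting into x ≡ 1 (mod 7) gives 911471t ≡ 5 (mod 7), and since 1⁻¹ ≡ 1 (mod 7), t ≡ 5. Hence x ≡ 546941 + 911471·5 = 5104296 (mod 6380297).

5104296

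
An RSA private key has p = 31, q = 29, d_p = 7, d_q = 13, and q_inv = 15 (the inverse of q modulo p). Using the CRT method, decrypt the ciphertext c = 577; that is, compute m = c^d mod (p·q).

m₁ = c^(d_p) mod p: c ≡ 19 (mod 31), and 19^7 mod 31 = 7.
m₂ = c^(d_q) mod q: c ≡ 26 (mod 29), and 26^13 mod 29 = 10.
h = q_inv·(m₁ − m₂) mod p = 15·(7 − 10) mod 31 = 17.
m = m₂ + h·q = 10 + 17·29 = 503.

503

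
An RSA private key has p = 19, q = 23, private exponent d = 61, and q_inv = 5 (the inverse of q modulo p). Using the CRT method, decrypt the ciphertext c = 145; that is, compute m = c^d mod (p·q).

d_p = d mod (p−1) = 61 mod 18 = 7; d_q = d mod (q−1) = 17.
m₁ = c^(d_p) mod p: c ≡ 12 (mod 19), and 12^7 mod 19 = 12.
m₂ = c^(d_q) mod q: c ≡ 7 (mod 23), and 7^17 mod 23 = 19.
h = q_inv·(m₁ − m₂) mod p = 5·(12 − 19) mod 19 = 3.
m = m₂ + h·q = 19 + 3·23 = 88.

88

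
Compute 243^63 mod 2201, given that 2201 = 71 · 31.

Mod 71: 243 ≡ 30; 30^63 ≡ 1 (mod 71).
Mod 31: 243 ≡ 26; by Fermat, exponent reduces to 63 mod 30 = 3; 26^3 ≡ 30 (mod 31).
Combine by CRT: x ≡ 1 (mod 71), x ≡ 30 (mod 31) ⇒ x ≡ 1208 (mod 2201).

1208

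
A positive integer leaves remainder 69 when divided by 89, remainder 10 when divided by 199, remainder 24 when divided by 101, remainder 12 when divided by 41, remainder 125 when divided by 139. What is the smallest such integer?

The moduli are pairwise coprime; M = 89·199·101·41·139 = 10194433889.
M/89 = 114544201; 114544201 ≡ 44 (mod 89); 44·87 ≡ 1, so inverse 87.
M/199 = 51228311; 51228311 ≡ 139 (mod 199); 139·63 ≡ 1, so inverse 63.
M/101 = 100934989; 100934989 ≡ 33 (mod 101); 33·49 ≡ 1, so inverse 49.
M/41 = 248644729; 248644729 ≡ 24 (mod 41); 24·12 ≡ 1, so inverse 12.
M/139 = 73341251; 73341251 ≡ 125 (mod 139); 125·129 ≡ 1, so inverse 129.
N ≡ 69·114544201·87 + 10·51228311·63 + 24·100934989·49 + 12·248644729·12 + 125·73341251·129 = 2057014734948.
2057014734948 mod 10194433889 = 7933523259.

7933523259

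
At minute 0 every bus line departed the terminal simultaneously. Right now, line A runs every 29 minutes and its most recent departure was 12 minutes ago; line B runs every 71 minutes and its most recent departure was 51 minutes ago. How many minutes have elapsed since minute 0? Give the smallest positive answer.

Combine the congruences pairwise.
From t ≡ 12 (mod 29) write t = 12 + 29s. Substituting into t ≡ 51 (mod 71) gives 29s ≡ 39 (mod 71), and since 29⁻¹ ≡ 49 (mod 71), s ≡ 65. Hence t ≡ 12 + 29·65 = 1897 (mod 2059).

1897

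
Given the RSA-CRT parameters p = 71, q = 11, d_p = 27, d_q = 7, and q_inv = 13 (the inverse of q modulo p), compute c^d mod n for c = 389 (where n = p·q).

236

m₁ = c^(d_p) mod p: c ≡ 34 (mod 71), and 34^27 mod 71 = 23.
m₂ = c^(d_q) mod q: c ≡ 4 (mod 11), and 4^7 mod 11 = 5.
h = q_inv·(m₁ − m₂) mod p = 13·(23 − 5) mod 71 = 21.
m = m₂ + h·q = 5 + 21·11 = 236.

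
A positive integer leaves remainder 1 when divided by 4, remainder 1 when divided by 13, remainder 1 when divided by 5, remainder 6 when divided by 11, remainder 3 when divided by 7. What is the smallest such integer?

The moduli are pairwise coprime; N = 4·13·5·11·7 = 20020.
N/4 = 5005; 5005 ≡ 1 (mod 4), inverse 1.
N/13 = 1540; 1540 ≡ 6 (mod 13); 6·11 ≡ 1, so inverse 11.
N/5 = 4004; 4004 ≡ 4 (mod 5); 4·4 ≡ 1, so inverse 4.
N/11 = 1820; 1820 ≡ 5 (mod 11); 5·9 ≡ 1, so inverse 9.
N/7 = 2860; 2860 ≡ 4 (mod 7); 4·2 ≡ 1, so inverse 2.
x ≡ 1·5005·1 + 1·1540·11 + 1·4004·4 + 6·1820·9 + 3·2860·2 = 153401.
153401 mod 20020 = 13261.

13261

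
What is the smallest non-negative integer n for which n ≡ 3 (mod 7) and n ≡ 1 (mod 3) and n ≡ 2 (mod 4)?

10

The moduli are pairwise coprime; M = 7·3·4 = 84.
M/7 = 12; 12 ≡ 5 (mod 7); 5·3 ≡ 1, so inverse 3.
M/3 = 28; 28 ≡ 1 (mod 3), inverse 1.
M/4 = 21; 21 ≡ 1 (mod 4), inverse 1.
n ≡ 3·12·3 + 1·28·1 + 2·21·1 = 178.
178 mod 84 = 10.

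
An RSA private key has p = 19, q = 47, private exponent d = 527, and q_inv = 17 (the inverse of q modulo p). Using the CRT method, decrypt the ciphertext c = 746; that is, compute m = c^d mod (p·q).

d_p = d mod (p−1) = 527 mod 18 = 5; d_q = d mod (q−1) = 21.
m₁ = c^(d_p) mod p: c ≡ 5 (mod 19), and 5^5 mod 19 = 9.
m₂ = c^(d_q) mod q: c ≡ 41 (mod 47), and 41^21 mod 47 = 30.
h = q_inv·(m₁ − m₂) mod p = 17·(9 − 30) mod 19 = 4.
m = m₂ + h·q = 30 + 4·47 = 218.

218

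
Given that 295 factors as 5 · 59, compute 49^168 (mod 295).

46

Mod 5: 49 ≡ 4; since 4 | 168, by Fermat 4^168 ≡ 1 (mod 5).
Mod 59: 49 ≡ 49; by Fermat, exponent reduces to 168 mod 58 = 52; 49^52 ≡ 46 (mod 59).
Combine by CRT: x ≡ 1 (mod 5), x ≡ 46 (mod 59) ⇒ x ≡ 46 (mod 295).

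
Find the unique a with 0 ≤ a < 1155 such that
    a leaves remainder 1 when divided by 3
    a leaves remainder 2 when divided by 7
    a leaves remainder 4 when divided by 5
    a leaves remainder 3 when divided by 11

The moduli are pairwise coprime; N = 3·7·5·11 = 1155.
N/3 = 385; 385 ≡ 1 (mod 3), inverse 1.
N/7 = 165; 165 ≡ 4 (mod 7); 4·2 ≡ 1, so inverse 2.
N/5 = 231; 231 ≡ 1 (mod 5), inverse 1.
N/11 = 105; 105 ≡ 6 (mod 11); 6·2 ≡ 1, so inverse 2.
a ≡ 1·385·1 + 2·165·2 + 4·231·1 + 3·105·2 = 2599.
2599 mod 1155 = 289.

289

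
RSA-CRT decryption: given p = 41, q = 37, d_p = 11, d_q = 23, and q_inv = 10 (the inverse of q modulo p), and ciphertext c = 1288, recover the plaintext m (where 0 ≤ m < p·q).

1323

m₁ = c^(d_p) mod p: c ≡ 17 (mod 41), and 17^11 mod 41 = 11.
m₂ = c^(d_q) mod q: c ≡ 30 (mod 37), and 30^23 mod 37 = 28.
h = q_inv·(m₁ − m₂) mod p = 10·(11 − 28) mod 41 = 35.
m = m₂ + h·q = 28 + 35·37 = 1323.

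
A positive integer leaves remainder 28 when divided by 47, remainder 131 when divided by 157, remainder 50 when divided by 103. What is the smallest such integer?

460769

The moduli are pairwise coprime; M = 47·157·103 = 760037.
M/47 = 16171; 16171 ≡ 3 (mod 47); 3·16 ≡ 1, so inverse 16.
M/157 = 4841; 4841 ≡ 131 (mod 157); 131·6 ≡ 1, so inverse 6.
M/103 = 7379; 7379 ≡ 66 (mod 103); 66·64 ≡ 1, so inverse 64.
n ≡ 28·16171·16 + 131·4841·6 + 50·7379·64 = 34662434.
34662434 mod 760037 = 460769.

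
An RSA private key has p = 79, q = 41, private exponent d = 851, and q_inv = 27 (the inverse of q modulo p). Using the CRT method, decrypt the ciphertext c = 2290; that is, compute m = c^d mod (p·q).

d_p = d mod (p−1) = 851 mod 78 = 71; d_q = d mod (q−1) = 11.
m₁ = c^(d_p) mod p: c ≡ 78 (mod 79), and 78^71 mod 79 = 78.
m₂ = c^(d_q) mod q: c ≡ 35 (mod 41), and 35^11 mod 41 = 13.
h = q_inv·(m₁ − m₂) mod p = 27·(78 − 13) mod 79 = 17.
m = m₂ + h·q = 13 + 17·41 = 710.

710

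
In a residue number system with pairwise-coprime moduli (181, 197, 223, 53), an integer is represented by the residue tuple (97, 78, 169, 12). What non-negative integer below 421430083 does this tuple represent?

The moduli are pairwise coprime; N = 181·197·223·53 = 421430083.
N/181 = 2328343; 2328343 ≡ 140 (mod 181); 140·128 ≡ 1, so inverse 128.
N/197 = 2139239; 2139239 ≡ 16 (mod 197); 16·37 ≡ 1, so inverse 37.
N/223 = 1889821; 1889821 ≡ 119 (mod 223); 119·15 ≡ 1, so inverse 15.
N/53 = 7951511; 7951511 ≡ 27 (mod 53); 27·2 ≡ 1, so inverse 2.
x ≡ 97·2328343·128 + 78·2139239·37 + 169·1889821·15 + 12·7951511·2 = 40064082941.
40064082941 mod 421430083 = 28225056.

28225056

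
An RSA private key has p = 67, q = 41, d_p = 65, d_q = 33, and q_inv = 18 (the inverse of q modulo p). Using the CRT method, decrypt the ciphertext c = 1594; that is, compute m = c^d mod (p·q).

43

m₁ = c^(d_p) mod p: c ≡ 53 (mod 67), and 53^65 mod 67 = 43.
m₂ = c^(d_q) mod q: c ≡ 36 (mod 41), and 36^33 mod 41 = 2.
h = q_inv·(m₁ − m₂) mod p = 18·(43 − 2) mod 67 = 1.
m = m₂ + h·q = 2 + 1·41 = 43.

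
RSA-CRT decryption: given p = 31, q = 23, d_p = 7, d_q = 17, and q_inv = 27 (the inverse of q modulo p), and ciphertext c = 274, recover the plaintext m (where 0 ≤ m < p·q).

212

m₁ = c^(d_p) mod p: c ≡ 26 (mod 31), and 26^7 mod 31 = 26.
m₂ = c^(d_q) mod q: c ≡ 21 (mod 23), and 21^17 mod 23 = 5.
h = q_inv·(m₁ − m₂) mod p = 27·(26 − 5) mod 31 = 9.
m = m₂ + h·q = 5 + 9·23 = 212.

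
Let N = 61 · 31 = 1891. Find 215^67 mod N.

151

Mod 61: 215 ≡ 32; by Fermat, exponent reduces to 67 mod 60 = 7; 32^7 ≡ 29 (mod 61).
Mod 31: 215 ≡ 29; by Fermat, exponent reduces to 67 mod 30 = 7; 29^7 ≡ 27 (mod 31).
Combine by CRT: x ≡ 29 (mod 61), x ≡ 27 (mod 31) ⇒ x ≡ 151 (mod 1891).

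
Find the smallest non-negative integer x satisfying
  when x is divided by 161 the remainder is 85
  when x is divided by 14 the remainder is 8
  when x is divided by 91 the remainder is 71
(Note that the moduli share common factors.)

Combine the congruences pairwise.
gcd(161, 14) = 7 and 7 | (8 − 85), so the pair is consistent; merging gives x ≡ 246 (mod 322), where 322 = lcm(161, 14).
gcd(322, 91) = 7 and 7 | (71 − 246), so the pair is consistent; merging gives x ≡ 890 (mod 4186), where 4186 = lcm(322, 91).
The solution is unique modulo lcm(161, 14, 91) = 4186.

890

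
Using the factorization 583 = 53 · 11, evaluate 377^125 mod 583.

Mod 53: 377 ≡ 6; by Fermat, exponent reduces to 125 mod 52 = 21; 6^21 ≡ 7 (mod 53).
Mod 11: 377 ≡ 3; by Fermat, exponent reduces to 125 mod 10 = 5; 3^5 ≡ 1 (mod 11).
Combine by CRT: x ≡ 7 (mod 53), x ≡ 1 (mod 11) ⇒ x ≡ 166 (mod 583).

166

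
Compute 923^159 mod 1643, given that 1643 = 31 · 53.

1108

Mod 31: 923 ≡ 24; by Fermat, exponent reduces to 159 mod 30 = 9; 24^9 ≡ 23 (mod 31).
Mod 53: 923 ≡ 22; by Fermat, exponent reduces to 159 mod 52 = 3; 22^3 ≡ 48 (mod 53).
Combine by CRT: x ≡ 23 (mod 31), x ≡ 48 (mod 53) ⇒ x ≡ 1108 (mod 1643).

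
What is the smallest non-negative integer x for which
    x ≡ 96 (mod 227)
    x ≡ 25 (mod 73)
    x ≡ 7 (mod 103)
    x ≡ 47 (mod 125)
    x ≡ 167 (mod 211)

8256447047

From x ≡ 96 (mod 227) write x = 96 + 227t. Substituting into x ≡ 25 (mod 73) gives 227t ≡ 2 (mod 73), and since 8⁻¹ ≡ 64 (mod 73), t ≡ 55. Hence x ≡ 96 + 227·55 = 12581 (mod 16571).
From x ≡ 12581 (mod 16571) write x = 12581 + 16571t. Substituting into x ≡ 7 (mod 103) gives 16571t ≡ 95 (mod 103), and since 91⁻¹ ≡ 60 (mod 103), t ≡ 35. Hence x ≡ 12581 + 16571·35 = 592566 (mod 1706813).
From x ≡ 592566 (mod 1706813) write x = 592566 + 1706813t. Substituting into x ≡ 47 (mod 125) gives 1706813t ≡ 106 (mod 125), and since 63⁻¹ ≡ 2 (mod 125), t ≡ 87. Hence x ≡ 592566 + 1706813·87 = 149085297 (mod 213351625).
From x ≡ 149085297 (mod 213351625) write x = 149085297 + 213351625t. Substituting into x ≡ 167 (mod 211) gives 213351625t ≡ 85 (mod 211), and since 30⁻¹ ≡ 204 (mod 211), t ≡ 38. Hence x ≡ 149085297 + 213351625·38 = 8256447047 (mod 45017192875).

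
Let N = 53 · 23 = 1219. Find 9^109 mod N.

961

Mod 53: 9 ≡ 9; by Fermat, exponent reduces to 109 mod 52 = 5; 9^5 ≡ 7 (mod 53).
Mod 23: 9 ≡ 9; by Fermat, exponent reduces to 109 mod 22 = 21; 9^21 ≡ 18 (mod 23).
Combine by CRT: x ≡ 7 (mod 53), x ≡ 18 (mod 23) ⇒ x ≡ 961 (mod 1219).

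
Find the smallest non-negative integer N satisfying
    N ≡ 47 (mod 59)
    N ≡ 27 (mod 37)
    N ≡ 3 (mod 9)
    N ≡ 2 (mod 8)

The moduli are pairwise coprime; M = 59·37·9·8 = 157176.
M/59 = 2664; 2664 ≡ 9 (mod 59); 9·46 ≡ 1, so inverse 46.
M/37 = 4248; 4248 ≡ 30 (mod 37); 30·21 ≡ 1, so inverse 21.
M/9 = 17464; 17464 ≡ 4 (mod 9); 4·7 ≡ 1, so inverse 7.
M/8 = 19647; 19647 ≡ 7 (mod 8); 7·7 ≡ 1, so inverse 7.
N ≡ 47·2664·46 + 27·4248·21 + 3·17464·7 + 2·19647·7 = 8809986.
8809986 mod 157176 = 8130.

8130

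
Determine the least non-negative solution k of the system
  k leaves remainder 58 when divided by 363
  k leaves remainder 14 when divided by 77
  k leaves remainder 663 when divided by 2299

Combine the congruences pairwise.
gcd(363, 77) = 11 and 11 | (14 − 58), so the pair is consistent; merging gives k ≡ 784 (mod 2541), where 2541 = lcm(363, 77).
gcd(2541, 2299) = 121 and 121 | (663 − 784), so the pair is consistent; merging gives k ≡ 23653 (mod 48279), where 48279 = lcm(2541, 2299).
The solution is unique modulo lcm(363, 77, 2299) = 48279.

23653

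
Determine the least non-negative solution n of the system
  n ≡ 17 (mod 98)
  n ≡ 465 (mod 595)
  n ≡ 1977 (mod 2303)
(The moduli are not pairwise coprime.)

gcd(98, 595) = 7 and 7 | (465 − 17), so the pair is consistent; merging gives n ≡ 4035 (mod 8330), where 8330 = lcm(98, 595).
gcd(8330, 2303) = 49 and 49 | (1977 − 4035), so the pair is consistent; merging gives n ≡ 153975 (mod 391510), where 391510 = lcm(8330, 2303).
The solution is unique modulo lcm(98, 595, 2303) = 391510.

153975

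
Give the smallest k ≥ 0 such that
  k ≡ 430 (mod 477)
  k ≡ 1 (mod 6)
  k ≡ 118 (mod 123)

14263

gcd(477, 6) = 3 and 3 | (1 − 430), so the pair is consistent; merging gives k ≡ 907 (mod 954), where 954 = lcm(477, 6).
gcd(954, 123) = 3 and 3 | (118 − 907), so the pair is consistent; merging gives k ≡ 14263 (mod 39114), where 39114 = lcm(954, 123).
The solution is unique modulo lcm(477, 6, 123) = 39114.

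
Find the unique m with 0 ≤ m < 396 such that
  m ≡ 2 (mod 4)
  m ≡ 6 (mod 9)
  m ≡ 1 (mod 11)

78

The moduli are pairwise coprime; N = 4·9·11 = 396.
N/4 = 99; 99 ≡ 3 (mod 4); 3·3 ≡ 1, so inverse 3.
N/9 = 44; 44 ≡ 8 (mod 9); 8·8 ≡ 1, so inverse 8.
N/11 = 36; 36 ≡ 3 (mod 11); 3·4 ≡ 1, so inverse 4.
m ≡ 2·99·3 + 6·44·8 + 1·36·4 = 2850.
2850 mod 396 = 78.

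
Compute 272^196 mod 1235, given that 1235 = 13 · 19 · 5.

Mod 13: 272 ≡ 12; by Fermat, exponent reduces to 196 mod 12 = 4; 12^4 ≡ 1 (mod 13).
Mod 19: 272 ≡ 6; by Fermat, exponent reduces to 196 mod 18 = 16; 6^16 ≡ 9 (mod 19).
Mod 5: 272 ≡ 2; since 4 | 196, by Fermat 2^196 ≡ 1 (mod 5).
Combine by CRT: x ≡ 1 (mod 13), x ≡ 9 (mod 19), x ≡ 1 (mod 5) ⇒ x ≡ 66 (mod 1235).

66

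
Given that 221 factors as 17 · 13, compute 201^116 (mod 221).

Mod 17: 201 ≡ 14; by Fermat, exponent reduces to 116 mod 16 = 4; 14^4 ≡ 13 (mod 17).
Mod 13: 201 ≡ 6; by Fermat, exponent reduces to 116 mod 12 = 8; 6^8 ≡ 3 (mod 13).
Combine by CRT: x ≡ 13 (mod 17), x ≡ 3 (mod 13) ⇒ x ≡ 81 (mod 221).

81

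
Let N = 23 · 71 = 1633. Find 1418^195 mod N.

1514

Mod 23: 1418 ≡ 15; by Fermat, exponent reduces to 195 mod 22 = 19; 15^19 ≡ 19 (mod 23).
Mod 71: 1418 ≡ 69; by Fermat, exponent reduces to 195 mod 70 = 55; 69^55 ≡ 23 (mod 71).
Combine by CRT: x ≡ 19 (mod 23), x ≡ 23 (mod 71) ⇒ x ≡ 1514 (mod 1633).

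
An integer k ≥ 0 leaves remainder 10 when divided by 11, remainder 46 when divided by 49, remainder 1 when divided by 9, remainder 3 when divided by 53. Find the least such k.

110296

The moduli are pairwise coprime; N = 11·49·9·53 = 257103.
N/11 = 23373; 23373 ≡ 9 (mod 11); 9·5 ≡ 1, so inverse 5.
N/49 = 5247; 5247 ≡ 4 (mod 49); 4·37 ≡ 1, so inverse 37.
N/9 = 28567; 28567 ≡ 1 (mod 9), inverse 1.
N/53 = 4851; 4851 ≡ 28 (mod 53); 28·36 ≡ 1, so inverse 36.
k ≡ 10·23373·5 + 46·5247·37 + 1·28567·1 + 3·4851·36 = 10651519.
10651519 mod 257103 = 110296.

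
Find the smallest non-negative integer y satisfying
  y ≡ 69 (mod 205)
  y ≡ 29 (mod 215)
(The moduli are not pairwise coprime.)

889

Combine the congruences pairwise.
gcd(205, 215) = 5 and 5 | (29 − 69), so the pair is consistent; merging gives y ≡ 889 (mod 8815), where 8815 = lcm(205, 215).
The solution is unique modulo lcm(205, 215) = 8815.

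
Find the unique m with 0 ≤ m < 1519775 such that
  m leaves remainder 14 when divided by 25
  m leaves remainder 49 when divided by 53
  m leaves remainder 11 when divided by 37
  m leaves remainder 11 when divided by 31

1031164

The moduli are pairwise coprime; N = 25·53·37·31 = 1519775.
N/25 = 60791; 60791 ≡ 16 (mod 25); 16·11 ≡ 1, so inverse 11.
N/53 = 28675; 28675 ≡ 2 (mod 53); 2·27 ≡ 1, so inverse 27.
N/37 = 41075; 41075 ≡ 5 (mod 37); 5·15 ≡ 1, so inverse 15.
N/31 = 49025; 49025 ≡ 14 (mod 31); 14·20 ≡ 1, so inverse 20.
m ≡ 14·60791·11 + 49·28675·27 + 11·41075·15 + 11·49025·20 = 64861714.
64861714 mod 1519775 = 1031164.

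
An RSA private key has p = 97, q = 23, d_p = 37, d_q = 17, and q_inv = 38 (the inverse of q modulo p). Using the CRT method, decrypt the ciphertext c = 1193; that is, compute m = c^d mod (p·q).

490

m₁ = c^(d_p) mod p: c ≡ 29 (mod 97), and 29^37 mod 97 = 5.
m₂ = c^(d_q) mod q: c ≡ 20 (mod 23), and 20^17 mod 23 = 7.
h = q_inv·(m₁ − m₂) mod p = 38·(5 − 7) mod 97 = 21.
m = m₂ + h·q = 7 + 21·23 = 490.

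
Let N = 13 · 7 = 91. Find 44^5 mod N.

Mod 13: 44 ≡ 5; 5^5 ≡ 5 (mod 13).
Mod 7: 44 ≡ 2; 2^5 ≡ 4 (mod 7).
Combine by CRT: x ≡ 5 (mod 13), x ≡ 4 (mod 7) ⇒ x ≡ 18 (mod 91).

18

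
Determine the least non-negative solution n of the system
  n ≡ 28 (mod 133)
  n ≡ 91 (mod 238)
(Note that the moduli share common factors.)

1757

gcd(133, 238) = 7 and 7 | (91 − 28), so the pair is consistent; merging gives n ≡ 1757 (mod 4522), where 4522 = lcm(133, 238).
The solution is unique modulo lcm(133, 238) = 4522.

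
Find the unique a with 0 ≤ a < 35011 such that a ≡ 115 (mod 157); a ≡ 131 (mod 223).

From a ≡ 115 (mod 157) write a = 115 + 157t. Substituting into a ≡ 131 (mod 223) gives 157t ≡ 16 (mod 223), and since 157⁻¹ ≡ 125 (mod 223), t ≡ 216. Hence a ≡ 115 + 157·216 = 34027 (mod 35011).

34027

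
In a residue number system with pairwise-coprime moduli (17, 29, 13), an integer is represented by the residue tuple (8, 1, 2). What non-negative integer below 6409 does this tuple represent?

From x ≡ 8 (mod 17) write x = 8 + 17t. Substituting into x ≡ 1 (mod 29) gives 17t ≡ 22 (mod 29), and since 17⁻¹ ≡ 12 (mod 29), t ≡ 3. Hence x ≡ 8 + 17·3 = 59 (mod 493).
From x ≡ 59 (mod 493) write x = 59 + 493t. Substituting into x ≡ 2 (mod 13) gives 493t ≡ 8 (mod 13), and since 12⁻¹ ≡ 12 (mod 13), t ≡ 5. Hence x ≡ 59 + 493·5 = 2524 (mod 6409).

2524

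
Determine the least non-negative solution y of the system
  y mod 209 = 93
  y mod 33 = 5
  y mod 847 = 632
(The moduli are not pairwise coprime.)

Combine the congruences pairwise.
gcd(209, 33) = 11 and 11 | (5 − 93), so the pair is consistent; merging gives y ≡ 302 (mod 627), where 627 = lcm(209, 33).
gcd(627, 847) = 11 and 11 | (632 − 302), so the pair is consistent; merging gives y ≡ 23501 (mod 48279), where 48279 = lcm(627, 847).
The solution is unique modulo lcm(209, 33, 847) = 48279.

23501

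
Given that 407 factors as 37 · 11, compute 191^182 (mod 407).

258

Mod 37: 191 ≡ 6; by Fermat, exponent reduces to 182 mod 36 = 2; 6^2 ≡ 36 (mod 37).
Mod 11: 191 ≡ 4; by Fermat, exponent reduces to 182 mod 10 = 2; 4^2 ≡ 5 (mod 11).
Combine by CRT: x ≡ 36 (mod 37), x ≡ 5 (mod 11) ⇒ x ≡ 258 (mod 407).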